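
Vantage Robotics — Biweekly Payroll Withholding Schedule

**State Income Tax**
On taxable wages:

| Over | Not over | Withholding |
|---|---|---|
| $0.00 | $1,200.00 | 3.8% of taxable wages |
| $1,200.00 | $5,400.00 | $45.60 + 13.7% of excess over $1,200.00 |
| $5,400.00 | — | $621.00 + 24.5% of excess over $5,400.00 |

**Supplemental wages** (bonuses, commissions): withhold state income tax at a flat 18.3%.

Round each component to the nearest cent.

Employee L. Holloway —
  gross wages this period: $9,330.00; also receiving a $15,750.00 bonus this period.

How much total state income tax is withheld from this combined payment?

$4,466.10

State Income Tax: taxable = $9,330.00
  $621.00 + 24.5% × ($9,330.00 − $5,400.00) = $621.00 + 24.5% × $3,930.00 = $1,583.85
Supplemental (18.3% flat on bonus): 18.3% × $15,750.00 = $2,882.25
Total state income tax: $1,583.85 + $2,882.25 = $4,466.10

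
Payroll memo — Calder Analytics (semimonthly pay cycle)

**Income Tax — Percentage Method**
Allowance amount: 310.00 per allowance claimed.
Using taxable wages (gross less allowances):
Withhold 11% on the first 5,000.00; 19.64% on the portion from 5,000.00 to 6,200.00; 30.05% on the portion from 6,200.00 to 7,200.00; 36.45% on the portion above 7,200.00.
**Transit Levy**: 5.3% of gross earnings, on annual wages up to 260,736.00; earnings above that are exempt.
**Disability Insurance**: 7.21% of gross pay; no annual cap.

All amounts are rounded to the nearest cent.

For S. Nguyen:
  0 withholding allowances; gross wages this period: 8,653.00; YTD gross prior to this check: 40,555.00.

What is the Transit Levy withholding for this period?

458.61

Transit Levy: 5.3% × 8,653.00 = 458.61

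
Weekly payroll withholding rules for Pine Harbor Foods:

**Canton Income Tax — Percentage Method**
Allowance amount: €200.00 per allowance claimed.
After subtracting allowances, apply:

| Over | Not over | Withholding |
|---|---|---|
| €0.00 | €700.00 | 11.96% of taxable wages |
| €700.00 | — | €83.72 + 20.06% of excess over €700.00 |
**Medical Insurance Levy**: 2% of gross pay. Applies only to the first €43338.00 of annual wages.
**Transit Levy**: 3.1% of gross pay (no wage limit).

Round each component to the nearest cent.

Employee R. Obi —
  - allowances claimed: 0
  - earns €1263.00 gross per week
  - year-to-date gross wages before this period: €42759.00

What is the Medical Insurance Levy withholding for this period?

Medical Insurance Levy: cap €43338.00 − YTD €42759.00 = €579.00 subject; 2% × €579.00 = €11.58

€11.58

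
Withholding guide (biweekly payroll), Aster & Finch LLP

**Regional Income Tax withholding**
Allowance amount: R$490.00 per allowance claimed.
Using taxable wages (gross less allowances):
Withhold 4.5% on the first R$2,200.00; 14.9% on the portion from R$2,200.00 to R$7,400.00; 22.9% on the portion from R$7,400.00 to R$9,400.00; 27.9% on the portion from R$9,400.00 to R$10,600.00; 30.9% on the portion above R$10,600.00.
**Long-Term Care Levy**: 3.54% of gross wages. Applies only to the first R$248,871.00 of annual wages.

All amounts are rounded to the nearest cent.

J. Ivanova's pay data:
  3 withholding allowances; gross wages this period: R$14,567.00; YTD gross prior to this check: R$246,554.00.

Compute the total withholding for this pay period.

R$2,520.19

Regional Income Tax: taxable = R$14,567.00 − 3×R$490.00 = R$13,097.00
  R$1,666.60 + 30.9% × (R$13,097.00 − R$10,600.00) = R$1,666.60 + 30.9% × R$2,497.00 = R$2,438.17
Long-Term Care Levy: cap R$248,871.00 − YTD R$246,554.00 = R$2,317.00 subject; 3.54% × R$2,317.00 = R$82.02
Total: R$2,438.17 + R$82.02 = R$2,520.19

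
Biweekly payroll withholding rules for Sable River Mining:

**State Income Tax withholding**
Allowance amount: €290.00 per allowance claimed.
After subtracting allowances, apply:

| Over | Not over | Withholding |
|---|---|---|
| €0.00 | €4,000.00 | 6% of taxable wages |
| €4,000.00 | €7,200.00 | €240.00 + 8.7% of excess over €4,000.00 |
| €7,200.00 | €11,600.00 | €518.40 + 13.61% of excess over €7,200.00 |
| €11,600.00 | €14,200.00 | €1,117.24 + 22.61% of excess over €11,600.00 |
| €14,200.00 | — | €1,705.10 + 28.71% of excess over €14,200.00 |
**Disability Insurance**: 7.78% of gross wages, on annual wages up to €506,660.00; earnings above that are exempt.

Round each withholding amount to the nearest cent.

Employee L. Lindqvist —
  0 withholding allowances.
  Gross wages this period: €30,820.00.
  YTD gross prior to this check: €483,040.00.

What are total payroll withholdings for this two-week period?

State Income Tax: taxable = €30,820.00
  €1,705.10 + 28.71% × (€30,820.00 − €14,200.00) = €1,705.10 + 28.71% × €16,620.00 = €6,476.70
Disability Insurance: cap €506,660.00 − YTD €483,040.00 = €23,620.00 subject; 7.78% × €23,620.00 = €1,837.64
Total: €6,476.70 + €1,837.64 = €8,314.34

€8,314.34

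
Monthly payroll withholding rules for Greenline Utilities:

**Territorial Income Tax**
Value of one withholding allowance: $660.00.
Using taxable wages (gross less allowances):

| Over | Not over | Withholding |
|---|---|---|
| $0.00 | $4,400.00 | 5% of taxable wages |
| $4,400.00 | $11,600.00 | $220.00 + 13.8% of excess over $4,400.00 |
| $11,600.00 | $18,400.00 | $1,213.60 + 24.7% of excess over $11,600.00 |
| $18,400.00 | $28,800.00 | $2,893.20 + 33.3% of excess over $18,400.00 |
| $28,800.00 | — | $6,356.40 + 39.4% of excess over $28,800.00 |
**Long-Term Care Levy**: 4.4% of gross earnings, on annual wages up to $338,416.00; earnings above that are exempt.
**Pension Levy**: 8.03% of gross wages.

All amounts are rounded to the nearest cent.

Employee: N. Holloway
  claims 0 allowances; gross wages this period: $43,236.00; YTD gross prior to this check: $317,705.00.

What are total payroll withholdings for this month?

Territorial Income Tax: taxable = $43,236.00
  $6,356.40 + 39.4% × ($43,236.00 − $28,800.00) = $6,356.40 + 39.4% × $14,436.00 = $12,044.18
Long-Term Care Levy: cap $338,416.00 − YTD $317,705.00 = $20,711.00 subject; 4.4% × $20,711.00 = $911.28
Pension Levy: 8.03% × $43,236.00 = $3,471.85
Total: $12,044.18 + $911.28 + $3,471.85 = $16,427.31

$16,427.31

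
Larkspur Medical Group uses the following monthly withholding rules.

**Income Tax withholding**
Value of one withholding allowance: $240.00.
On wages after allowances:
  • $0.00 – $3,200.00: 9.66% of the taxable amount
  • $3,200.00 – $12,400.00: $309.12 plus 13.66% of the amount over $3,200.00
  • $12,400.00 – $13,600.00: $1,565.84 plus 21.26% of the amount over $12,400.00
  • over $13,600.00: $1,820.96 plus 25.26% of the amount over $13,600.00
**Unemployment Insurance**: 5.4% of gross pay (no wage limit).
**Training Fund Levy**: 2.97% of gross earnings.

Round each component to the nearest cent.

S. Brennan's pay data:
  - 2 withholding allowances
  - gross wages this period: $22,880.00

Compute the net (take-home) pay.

Income Tax: taxable = $22,880.00 − 2×$240.00 = $22,400.00
  $1,820.96 + 25.26% × ($22,400.00 − $13,600.00) = $1,820.96 + 25.26% × $8,800.00 = $4,043.84
Unemployment Insurance: 5.4% × $22,880.00 = $1,235.52
Training Fund Levy: 2.97% × $22,880.00 = $679.54
Total withheld: $4,043.84 + $1,235.52 + $679.54 = $5,958.90
Net pay: $22,880.00 − $5,958.90 = $16,921.10

$16,921.10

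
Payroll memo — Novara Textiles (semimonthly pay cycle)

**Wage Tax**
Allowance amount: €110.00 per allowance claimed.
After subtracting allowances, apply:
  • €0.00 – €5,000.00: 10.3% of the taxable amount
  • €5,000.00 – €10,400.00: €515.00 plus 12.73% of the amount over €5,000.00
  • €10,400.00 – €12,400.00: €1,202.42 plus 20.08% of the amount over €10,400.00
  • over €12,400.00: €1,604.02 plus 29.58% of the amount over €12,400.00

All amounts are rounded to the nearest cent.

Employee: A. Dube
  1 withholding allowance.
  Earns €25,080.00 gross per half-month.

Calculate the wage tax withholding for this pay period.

Wage Tax: taxable = €25,080.00 − 1×€110.00 = €24,970.00
  €1,604.02 + 29.58% × (€24,970.00 − €12,400.00) = €1,604.02 + 29.58% × €12,570.00 = €5,322.23

€5,322.23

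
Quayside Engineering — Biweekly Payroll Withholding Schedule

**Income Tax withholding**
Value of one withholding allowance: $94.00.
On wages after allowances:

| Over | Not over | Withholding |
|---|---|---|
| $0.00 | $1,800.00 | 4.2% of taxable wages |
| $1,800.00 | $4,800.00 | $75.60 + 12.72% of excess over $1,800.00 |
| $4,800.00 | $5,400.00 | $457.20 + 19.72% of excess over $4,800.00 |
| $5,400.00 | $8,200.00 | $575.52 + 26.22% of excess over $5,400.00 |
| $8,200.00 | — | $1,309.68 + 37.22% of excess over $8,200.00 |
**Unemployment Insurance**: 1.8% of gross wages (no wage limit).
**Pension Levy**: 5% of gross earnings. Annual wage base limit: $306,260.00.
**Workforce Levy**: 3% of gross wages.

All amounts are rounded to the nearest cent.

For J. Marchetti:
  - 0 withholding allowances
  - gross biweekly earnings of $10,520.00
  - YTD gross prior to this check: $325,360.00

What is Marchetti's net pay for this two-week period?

Income Tax: taxable = $10,520.00
  $1,309.68 + 37.22% × ($10,520.00 − $8,200.00) = $1,309.68 + 37.22% × $2,320.00 = $2,173.18
Unemployment Insurance: 1.8% × $10,520.00 = $189.36
Pension Levy: YTD $325,360.00 ≥ cap $306,260.00 → $0.00
Workforce Levy: 3% × $10,520.00 = $315.60
Total withheld: $2,173.18 + $189.36 + $0.00 + $315.60 = $2,678.14
Net pay: $10,520.00 − $2,678.14 = $7,841.86

$7,841.86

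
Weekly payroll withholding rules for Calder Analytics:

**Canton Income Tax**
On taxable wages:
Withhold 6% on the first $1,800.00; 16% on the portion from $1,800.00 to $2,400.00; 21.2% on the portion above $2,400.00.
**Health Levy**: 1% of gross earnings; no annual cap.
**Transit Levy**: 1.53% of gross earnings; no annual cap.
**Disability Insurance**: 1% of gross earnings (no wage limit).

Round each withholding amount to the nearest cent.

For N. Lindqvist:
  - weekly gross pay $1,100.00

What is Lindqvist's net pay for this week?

Canton Income Tax: taxable = $1,100.00
  6% × $1,100.00 = $66.00
Health Levy: 1% × $1,100.00 = $11.00
Transit Levy: 1.53% × $1,100.00 = $16.83
Disability Insurance: 1% × $1,100.00 = $11.00
Total withheld: $66.00 + $11.00 + $16.83 + $11.00 = $104.83
Net pay: $1,100.00 − $104.83 = $995.17

$995.17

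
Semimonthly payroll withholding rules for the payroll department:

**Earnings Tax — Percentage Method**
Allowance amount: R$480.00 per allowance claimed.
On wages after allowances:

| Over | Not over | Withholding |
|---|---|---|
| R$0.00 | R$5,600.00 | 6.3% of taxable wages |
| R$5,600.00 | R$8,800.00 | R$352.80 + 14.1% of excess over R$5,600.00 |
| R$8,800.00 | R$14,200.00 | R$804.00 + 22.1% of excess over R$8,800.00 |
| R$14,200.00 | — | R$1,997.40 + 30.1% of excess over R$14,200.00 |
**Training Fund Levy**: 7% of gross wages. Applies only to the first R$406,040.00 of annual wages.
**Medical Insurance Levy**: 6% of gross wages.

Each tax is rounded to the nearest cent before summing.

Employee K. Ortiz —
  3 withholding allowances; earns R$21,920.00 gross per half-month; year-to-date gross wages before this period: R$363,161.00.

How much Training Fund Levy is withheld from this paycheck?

Training Fund Levy: 7% × R$21,920.00 = R$1,534.40

R$1,534.40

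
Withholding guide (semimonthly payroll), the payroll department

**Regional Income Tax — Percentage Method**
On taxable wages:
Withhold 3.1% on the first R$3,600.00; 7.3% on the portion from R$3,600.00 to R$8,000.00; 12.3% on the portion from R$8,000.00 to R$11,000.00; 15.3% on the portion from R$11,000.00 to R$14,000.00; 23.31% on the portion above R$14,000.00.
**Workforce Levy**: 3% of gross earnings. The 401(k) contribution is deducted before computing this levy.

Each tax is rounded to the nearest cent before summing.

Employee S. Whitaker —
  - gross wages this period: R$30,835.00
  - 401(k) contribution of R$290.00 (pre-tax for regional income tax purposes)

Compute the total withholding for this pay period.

R$6,033.79

Regional Income Tax: taxable = R$30,835.00 − R$290.00 = R$30,545.00
  R$1,260.80 + 23.31% × (R$30,545.00 − R$14,000.00) = R$1,260.80 + 23.31% × R$16,545.00 = R$5,117.44
Workforce Levy: 3% × R$30,545.00 = R$916.35
Total: R$5,117.44 + R$916.35 = R$6,033.79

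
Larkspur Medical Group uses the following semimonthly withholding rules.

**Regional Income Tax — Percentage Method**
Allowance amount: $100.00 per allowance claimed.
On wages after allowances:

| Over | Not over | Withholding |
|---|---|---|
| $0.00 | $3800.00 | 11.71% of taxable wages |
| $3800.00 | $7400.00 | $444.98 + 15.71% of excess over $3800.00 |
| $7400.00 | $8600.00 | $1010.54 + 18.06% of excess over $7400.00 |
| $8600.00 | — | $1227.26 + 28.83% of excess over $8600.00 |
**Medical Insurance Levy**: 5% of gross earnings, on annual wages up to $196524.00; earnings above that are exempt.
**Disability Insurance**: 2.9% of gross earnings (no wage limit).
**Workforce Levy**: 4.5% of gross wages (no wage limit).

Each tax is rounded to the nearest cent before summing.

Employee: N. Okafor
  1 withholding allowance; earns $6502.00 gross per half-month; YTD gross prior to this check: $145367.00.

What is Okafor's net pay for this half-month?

$4842.00

Regional Income Tax: taxable = $6502.00 − 1×$100.00 = $6402.00
  $444.98 + 15.71% × ($6402.00 − $3800.00) = $444.98 + 15.71% × $2602.00 = $853.75
Medical Insurance Levy: 5% × $6502.00 = $325.10
Disability Insurance: 2.9% × $6502.00 = $188.56
Workforce Levy: 4.5% × $6502.00 = $292.59
Total withheld: $853.75 + $325.10 + $188.56 + $292.59 = $1660.00
Net pay: $6502.00 − $1660.00 = $4842.00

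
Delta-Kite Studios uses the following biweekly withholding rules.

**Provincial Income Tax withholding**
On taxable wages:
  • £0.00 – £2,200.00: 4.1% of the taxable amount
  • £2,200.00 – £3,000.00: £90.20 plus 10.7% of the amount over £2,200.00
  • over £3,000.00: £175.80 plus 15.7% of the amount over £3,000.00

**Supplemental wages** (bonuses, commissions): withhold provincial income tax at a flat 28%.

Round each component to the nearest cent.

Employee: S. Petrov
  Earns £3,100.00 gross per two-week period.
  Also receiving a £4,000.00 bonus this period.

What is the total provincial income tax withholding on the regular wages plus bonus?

£1,311.50

Provincial Income Tax: taxable = £3,100.00
  £175.80 + 15.7% × (£3,100.00 − £3,000.00) = £175.80 + 15.7% × £100.00 = £191.50
Supplemental (28% flat on bonus): 28% × £4,000.00 = £1,120.00
Total provincial income tax: £191.50 + £1,120.00 = £1,311.50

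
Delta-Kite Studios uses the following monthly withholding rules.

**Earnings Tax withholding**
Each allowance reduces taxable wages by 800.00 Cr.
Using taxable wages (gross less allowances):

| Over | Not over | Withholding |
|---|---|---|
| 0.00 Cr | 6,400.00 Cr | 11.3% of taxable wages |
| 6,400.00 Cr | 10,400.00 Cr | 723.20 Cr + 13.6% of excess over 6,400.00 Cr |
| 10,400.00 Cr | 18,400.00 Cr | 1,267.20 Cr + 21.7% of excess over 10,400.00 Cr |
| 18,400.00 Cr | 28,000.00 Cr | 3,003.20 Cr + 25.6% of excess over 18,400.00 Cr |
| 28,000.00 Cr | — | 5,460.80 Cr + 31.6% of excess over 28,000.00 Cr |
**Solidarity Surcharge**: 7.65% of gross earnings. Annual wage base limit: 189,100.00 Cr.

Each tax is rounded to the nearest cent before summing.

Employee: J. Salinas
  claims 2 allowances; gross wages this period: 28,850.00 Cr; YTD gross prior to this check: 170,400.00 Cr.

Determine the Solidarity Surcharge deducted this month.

1,430.55 Cr

Solidarity Surcharge: cap 189,100.00 Cr − YTD 170,400.00 Cr = 18,700.00 Cr subject; 7.65% × 18,700.00 Cr = 1,430.55 Cr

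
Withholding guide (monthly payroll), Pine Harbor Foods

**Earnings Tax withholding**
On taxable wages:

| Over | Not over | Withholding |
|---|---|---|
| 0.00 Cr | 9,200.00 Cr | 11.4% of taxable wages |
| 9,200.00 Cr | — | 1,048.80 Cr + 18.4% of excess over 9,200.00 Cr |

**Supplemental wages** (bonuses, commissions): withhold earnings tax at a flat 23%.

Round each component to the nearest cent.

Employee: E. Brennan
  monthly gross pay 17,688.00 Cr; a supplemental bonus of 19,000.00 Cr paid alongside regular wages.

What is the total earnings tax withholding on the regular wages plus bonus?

Earnings Tax: taxable = 17,688.00 Cr
  1,048.80 Cr + 18.4% × (17,688.00 Cr − 9,200.00 Cr) = 1,048.80 Cr + 18.4% × 8,488.00 Cr = 2,610.59 Cr
Supplemental (23% flat on bonus): 23% × 19,000.00 Cr = 4,370.00 Cr
Total earnings tax: 2,610.59 Cr + 4,370.00 Cr = 6,980.59 Cr

6,980.59 Cr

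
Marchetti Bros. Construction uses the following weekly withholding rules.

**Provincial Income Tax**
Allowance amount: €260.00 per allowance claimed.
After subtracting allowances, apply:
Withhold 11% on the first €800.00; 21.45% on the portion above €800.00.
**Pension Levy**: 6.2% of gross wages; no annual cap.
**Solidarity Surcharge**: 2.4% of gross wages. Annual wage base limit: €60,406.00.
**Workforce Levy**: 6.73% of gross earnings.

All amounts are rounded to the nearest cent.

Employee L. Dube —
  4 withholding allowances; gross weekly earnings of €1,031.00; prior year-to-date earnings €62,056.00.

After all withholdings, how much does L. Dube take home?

€897.69

Provincial Income Tax: taxable = €1,031.00 − 4×€260.00 = €-9.00
  Taxable ≤ 0 → €0.00
Pension Levy: 6.2% × €1,031.00 = €63.92
Solidarity Surcharge: YTD €62,056.00 ≥ cap €60,406.00 → €0.00
Workforce Levy: 6.73% × €1,031.00 = €69.39
Total withheld: €0.00 + €63.92 + €0.00 + €69.39 = €133.31
Net pay: €1,031.00 − €133.31 = €897.69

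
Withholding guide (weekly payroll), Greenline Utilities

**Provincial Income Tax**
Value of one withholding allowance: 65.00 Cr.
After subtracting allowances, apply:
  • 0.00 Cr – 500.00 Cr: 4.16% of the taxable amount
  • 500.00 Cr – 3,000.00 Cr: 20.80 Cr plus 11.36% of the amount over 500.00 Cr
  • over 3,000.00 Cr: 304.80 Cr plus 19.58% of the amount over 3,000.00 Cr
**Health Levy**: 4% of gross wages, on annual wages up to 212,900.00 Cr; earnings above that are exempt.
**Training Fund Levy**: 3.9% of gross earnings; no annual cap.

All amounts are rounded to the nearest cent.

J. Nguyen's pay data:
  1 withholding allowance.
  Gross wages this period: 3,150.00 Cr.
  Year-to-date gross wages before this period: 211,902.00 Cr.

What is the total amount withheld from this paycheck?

484.21 Cr

Provincial Income Tax: taxable = 3,150.00 Cr − 1×65.00 Cr = 3,085.00 Cr
  304.80 Cr + 19.58% × (3,085.00 Cr − 3,000.00 Cr) = 304.80 Cr + 19.58% × 85.00 Cr = 321.44 Cr
Health Levy: cap 212,900.00 Cr − YTD 211,902.00 Cr = 998.00 Cr subject; 4% × 998.00 Cr = 39.92 Cr
Training Fund Levy: 3.9% × 3,150.00 Cr = 122.85 Cr
Total: 321.44 Cr + 39.92 Cr + 122.85 Cr = 484.21 Cr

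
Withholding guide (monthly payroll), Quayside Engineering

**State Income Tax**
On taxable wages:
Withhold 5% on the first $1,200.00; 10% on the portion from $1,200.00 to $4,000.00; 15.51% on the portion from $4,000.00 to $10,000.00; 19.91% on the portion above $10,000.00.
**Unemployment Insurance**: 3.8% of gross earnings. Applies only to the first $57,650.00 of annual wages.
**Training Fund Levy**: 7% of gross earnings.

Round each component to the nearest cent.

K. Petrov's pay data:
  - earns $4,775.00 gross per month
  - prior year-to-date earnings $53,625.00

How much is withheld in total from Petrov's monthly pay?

State Income Tax: taxable = $4,775.00
  $340.00 + 15.51% × ($4,775.00 − $4,000.00) = $340.00 + 15.51% × $775.00 = $460.20
Unemployment Insurance: cap $57,650.00 − YTD $53,625.00 = $4,025.00 subject; 3.8% × $4,025.00 = $152.95
Training Fund Levy: 7% × $4,775.00 = $334.25
Total: $460.20 + $152.95 + $334.25 = $947.40

$947.40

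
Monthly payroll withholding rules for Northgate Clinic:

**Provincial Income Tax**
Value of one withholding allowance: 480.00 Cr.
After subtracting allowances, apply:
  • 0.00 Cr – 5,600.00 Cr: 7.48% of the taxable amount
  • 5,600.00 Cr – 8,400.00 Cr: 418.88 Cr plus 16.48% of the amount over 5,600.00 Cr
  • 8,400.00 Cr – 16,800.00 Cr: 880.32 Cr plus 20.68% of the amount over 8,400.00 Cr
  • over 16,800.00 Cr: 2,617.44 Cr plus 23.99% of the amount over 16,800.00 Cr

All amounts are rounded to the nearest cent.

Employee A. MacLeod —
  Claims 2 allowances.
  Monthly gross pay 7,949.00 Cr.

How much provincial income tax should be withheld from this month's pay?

Provincial Income Tax: taxable = 7,949.00 Cr − 2×480.00 Cr = 6,989.00 Cr
  418.88 Cr + 16.48% × (6,989.00 Cr − 5,600.00 Cr) = 418.88 Cr + 16.48% × 1,389.00 Cr = 647.79 Cr

647.79 Cr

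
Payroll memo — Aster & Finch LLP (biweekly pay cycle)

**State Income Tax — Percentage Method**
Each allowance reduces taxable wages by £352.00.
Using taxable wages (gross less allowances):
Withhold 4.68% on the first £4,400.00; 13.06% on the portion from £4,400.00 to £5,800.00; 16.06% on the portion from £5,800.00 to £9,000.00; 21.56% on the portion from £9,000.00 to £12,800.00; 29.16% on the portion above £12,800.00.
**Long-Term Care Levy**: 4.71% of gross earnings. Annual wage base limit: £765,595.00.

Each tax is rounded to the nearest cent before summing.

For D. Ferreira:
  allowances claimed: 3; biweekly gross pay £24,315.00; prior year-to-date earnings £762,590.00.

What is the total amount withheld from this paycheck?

£4,913.34

State Income Tax: taxable = £24,315.00 − 3×£352.00 = £23,259.00
  £1,721.96 + 29.16% × (£23,259.00 − £12,800.00) = £1,721.96 + 29.16% × £10,459.00 = £4,771.80
Long-Term Care Levy: cap £765,595.00 − YTD £762,590.00 = £3,005.00 subject; 4.71% × £3,005.00 = £141.54
Total: £4,771.80 + £141.54 = £4,913.34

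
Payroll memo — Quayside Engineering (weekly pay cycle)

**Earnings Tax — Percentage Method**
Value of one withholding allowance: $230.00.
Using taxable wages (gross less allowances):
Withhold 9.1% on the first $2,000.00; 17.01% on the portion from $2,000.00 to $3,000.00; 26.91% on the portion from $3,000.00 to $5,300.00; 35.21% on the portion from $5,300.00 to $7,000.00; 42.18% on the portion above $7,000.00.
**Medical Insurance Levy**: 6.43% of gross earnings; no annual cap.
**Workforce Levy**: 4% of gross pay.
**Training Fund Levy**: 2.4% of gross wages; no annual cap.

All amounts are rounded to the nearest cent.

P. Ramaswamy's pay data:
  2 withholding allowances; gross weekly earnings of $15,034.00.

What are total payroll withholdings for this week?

Earnings Tax: taxable = $15,034.00 − 2×$230.00 = $14,574.00
  $1,569.60 + 42.18% × ($14,574.00 − $7,000.00) = $1,569.60 + 42.18% × $7,574.00 = $4,764.31
Medical Insurance Levy: 6.43% × $15,034.00 = $966.69
Workforce Levy: 4% × $15,034.00 = $601.36
Training Fund Levy: 2.4% × $15,034.00 = $360.82
Total: $4,764.31 + $966.69 + $601.36 + $360.82 = $6,693.18

$6,693.18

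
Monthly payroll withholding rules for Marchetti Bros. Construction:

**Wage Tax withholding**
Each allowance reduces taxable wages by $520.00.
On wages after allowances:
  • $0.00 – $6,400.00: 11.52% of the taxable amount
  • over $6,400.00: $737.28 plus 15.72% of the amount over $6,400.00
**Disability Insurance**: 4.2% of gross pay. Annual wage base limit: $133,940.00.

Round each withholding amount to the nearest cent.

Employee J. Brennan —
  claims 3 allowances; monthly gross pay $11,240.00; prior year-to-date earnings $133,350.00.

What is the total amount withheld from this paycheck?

$1,277.68

Wage Tax: taxable = $11,240.00 − 3×$520.00 = $9,680.00
  $737.28 + 15.72% × ($9,680.00 − $6,400.00) = $737.28 + 15.72% × $3,280.00 = $1,252.90
Disability Insurance: cap $133,940.00 − YTD $133,350.00 = $590.00 subject; 4.2% × $590.00 = $24.78
Total: $1,252.90 + $24.78 = $1,277.68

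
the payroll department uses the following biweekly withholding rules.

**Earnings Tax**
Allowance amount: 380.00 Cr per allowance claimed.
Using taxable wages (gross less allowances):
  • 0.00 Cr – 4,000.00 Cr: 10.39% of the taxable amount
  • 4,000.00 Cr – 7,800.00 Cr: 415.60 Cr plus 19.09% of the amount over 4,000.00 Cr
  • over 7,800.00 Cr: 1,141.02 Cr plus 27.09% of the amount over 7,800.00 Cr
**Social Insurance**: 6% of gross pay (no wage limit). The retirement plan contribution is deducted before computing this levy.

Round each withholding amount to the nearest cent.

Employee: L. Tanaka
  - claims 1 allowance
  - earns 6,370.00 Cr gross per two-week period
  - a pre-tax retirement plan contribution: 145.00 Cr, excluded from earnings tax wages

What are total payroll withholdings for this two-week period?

Earnings Tax: taxable = 6,370.00 Cr − 145.00 Cr − 1×380.00 Cr = 5,845.00 Cr
  415.60 Cr + 19.09% × (5,845.00 Cr − 4,000.00 Cr) = 415.60 Cr + 19.09% × 1,845.00 Cr = 767.81 Cr
Social Insurance: 6% × 6,225.00 Cr = 373.50 Cr
Total: 767.81 Cr + 373.50 Cr = 1,141.31 Cr

1,141.31 Cr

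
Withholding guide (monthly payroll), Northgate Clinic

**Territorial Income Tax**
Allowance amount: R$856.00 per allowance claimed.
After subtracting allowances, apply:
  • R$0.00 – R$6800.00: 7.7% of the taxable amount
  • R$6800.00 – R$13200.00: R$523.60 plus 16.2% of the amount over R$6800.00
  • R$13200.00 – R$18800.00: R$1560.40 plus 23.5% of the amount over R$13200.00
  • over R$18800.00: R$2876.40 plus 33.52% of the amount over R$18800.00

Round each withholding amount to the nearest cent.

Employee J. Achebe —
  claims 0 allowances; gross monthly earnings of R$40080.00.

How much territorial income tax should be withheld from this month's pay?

R$10009.46

Territorial Income Tax: taxable = R$40080.00
  R$2876.40 + 33.52% × (R$40080.00 − R$18800.00) = R$2876.40 + 33.52% × R$21280.00 = R$10009.46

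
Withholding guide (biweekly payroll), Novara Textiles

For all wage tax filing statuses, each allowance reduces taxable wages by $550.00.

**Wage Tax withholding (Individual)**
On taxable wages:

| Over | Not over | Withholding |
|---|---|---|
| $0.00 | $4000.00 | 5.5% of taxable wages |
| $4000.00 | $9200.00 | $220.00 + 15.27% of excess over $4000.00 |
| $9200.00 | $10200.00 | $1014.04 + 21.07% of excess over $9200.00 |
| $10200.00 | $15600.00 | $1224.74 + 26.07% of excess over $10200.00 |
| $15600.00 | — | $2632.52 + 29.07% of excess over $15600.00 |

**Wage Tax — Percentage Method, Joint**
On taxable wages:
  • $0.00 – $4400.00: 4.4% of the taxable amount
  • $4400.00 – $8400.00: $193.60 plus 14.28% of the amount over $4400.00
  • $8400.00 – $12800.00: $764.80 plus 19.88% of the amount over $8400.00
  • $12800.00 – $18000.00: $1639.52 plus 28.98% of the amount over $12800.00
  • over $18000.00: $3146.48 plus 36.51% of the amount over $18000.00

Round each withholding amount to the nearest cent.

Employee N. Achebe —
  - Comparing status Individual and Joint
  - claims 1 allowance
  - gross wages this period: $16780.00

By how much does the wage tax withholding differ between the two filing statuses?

Wage Tax (Individual): taxable = $16780.00 − 1×$550.00 = $16230.00
  $2632.52 + 29.07% × ($16230.00 − $15600.00) = $2632.52 + 29.07% × $630.00 = $2815.66
Wage Tax (Joint): taxable = $16780.00 − 1×$550.00 = $16230.00
  $1639.52 + 28.98% × ($16230.00 − $12800.00) = $1639.52 + 28.98% × $3430.00 = $2633.53
Difference: |$2815.66 − $2633.53| = $182.13 (higher under Individual)

$182.13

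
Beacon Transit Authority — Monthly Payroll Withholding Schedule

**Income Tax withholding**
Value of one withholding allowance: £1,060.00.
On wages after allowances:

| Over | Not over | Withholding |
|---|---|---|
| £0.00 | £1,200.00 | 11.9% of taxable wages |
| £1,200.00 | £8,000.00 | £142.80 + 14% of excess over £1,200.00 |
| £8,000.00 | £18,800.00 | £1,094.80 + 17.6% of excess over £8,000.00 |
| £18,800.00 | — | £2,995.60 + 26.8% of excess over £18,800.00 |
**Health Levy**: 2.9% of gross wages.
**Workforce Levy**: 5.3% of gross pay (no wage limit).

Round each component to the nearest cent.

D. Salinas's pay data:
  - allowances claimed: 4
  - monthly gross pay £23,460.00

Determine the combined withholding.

Income Tax: taxable = £23,460.00 − 4×£1,060.00 = £19,220.00
  £2,995.60 + 26.8% × (£19,220.00 − £18,800.00) = £2,995.60 + 26.8% × £420.00 = £3,108.16
Health Levy: 2.9% × £23,460.00 = £680.34
Workforce Levy: 5.3% × £23,460.00 = £1,243.38
Total: £3,108.16 + £680.34 + £1,243.38 = £5,031.88

£5,031.88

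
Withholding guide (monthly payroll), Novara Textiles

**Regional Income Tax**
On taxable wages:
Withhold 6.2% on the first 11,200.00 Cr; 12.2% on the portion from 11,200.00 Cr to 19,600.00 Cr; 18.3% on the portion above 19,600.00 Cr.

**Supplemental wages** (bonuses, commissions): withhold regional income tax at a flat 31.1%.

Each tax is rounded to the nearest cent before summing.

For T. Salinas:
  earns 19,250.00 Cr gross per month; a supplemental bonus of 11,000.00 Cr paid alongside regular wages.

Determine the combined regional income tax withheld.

5,097.50 Cr

Regional Income Tax: taxable = 19,250.00 Cr
  694.40 Cr + 12.2% × (19,250.00 Cr − 11,200.00 Cr) = 694.40 Cr + 12.2% × 8,050.00 Cr = 1,676.50 Cr
Supplemental (31.1% flat on bonus): 31.1% × 11,000.00 Cr = 3,421.00 Cr
Total regional income tax: 1,676.50 Cr + 3,421.00 Cr = 5,097.50 Cr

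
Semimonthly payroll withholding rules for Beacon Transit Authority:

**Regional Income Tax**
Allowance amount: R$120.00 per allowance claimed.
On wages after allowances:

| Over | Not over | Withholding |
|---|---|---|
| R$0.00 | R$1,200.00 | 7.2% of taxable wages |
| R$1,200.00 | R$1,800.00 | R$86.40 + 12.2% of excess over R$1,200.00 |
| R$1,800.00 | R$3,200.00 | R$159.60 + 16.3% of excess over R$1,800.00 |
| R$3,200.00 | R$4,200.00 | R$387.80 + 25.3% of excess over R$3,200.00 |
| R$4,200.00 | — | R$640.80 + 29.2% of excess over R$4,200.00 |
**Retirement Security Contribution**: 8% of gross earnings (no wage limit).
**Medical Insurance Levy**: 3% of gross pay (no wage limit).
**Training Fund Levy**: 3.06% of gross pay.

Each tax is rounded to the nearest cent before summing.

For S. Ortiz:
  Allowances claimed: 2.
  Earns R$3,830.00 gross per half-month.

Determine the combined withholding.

Regional Income Tax: taxable = R$3,830.00 − 2×R$120.00 = R$3,590.00
  R$387.80 + 25.3% × (R$3,590.00 − R$3,200.00) = R$387.80 + 25.3% × R$390.00 = R$486.47
Retirement Security Contribution: 8% × R$3,830.00 = R$306.40
Medical Insurance Levy: 3% × R$3,830.00 = R$114.90
Training Fund Levy: 3.06% × R$3,830.00 = R$117.20
Total: R$486.47 + R$306.40 + R$114.90 + R$117.20 = R$1,024.97

R$1,024.97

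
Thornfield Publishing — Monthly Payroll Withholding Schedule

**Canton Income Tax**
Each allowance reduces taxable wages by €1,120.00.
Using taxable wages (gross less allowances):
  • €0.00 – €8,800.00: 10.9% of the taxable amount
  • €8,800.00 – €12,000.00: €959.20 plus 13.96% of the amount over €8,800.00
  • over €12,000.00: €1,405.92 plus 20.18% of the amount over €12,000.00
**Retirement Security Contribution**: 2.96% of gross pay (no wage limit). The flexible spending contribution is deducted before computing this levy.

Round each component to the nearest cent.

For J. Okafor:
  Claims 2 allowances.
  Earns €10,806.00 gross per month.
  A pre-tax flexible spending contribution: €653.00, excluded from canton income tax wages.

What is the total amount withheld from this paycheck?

€1,163.05

Canton Income Tax: taxable = €10,806.00 − €653.00 − 2×€1,120.00 = €7,913.00
  10.9% × €7,913.00 = €862.52
Retirement Security Contribution: 2.96% × €10,153.00 = €300.53
Total: €862.52 + €300.53 = €1,163.05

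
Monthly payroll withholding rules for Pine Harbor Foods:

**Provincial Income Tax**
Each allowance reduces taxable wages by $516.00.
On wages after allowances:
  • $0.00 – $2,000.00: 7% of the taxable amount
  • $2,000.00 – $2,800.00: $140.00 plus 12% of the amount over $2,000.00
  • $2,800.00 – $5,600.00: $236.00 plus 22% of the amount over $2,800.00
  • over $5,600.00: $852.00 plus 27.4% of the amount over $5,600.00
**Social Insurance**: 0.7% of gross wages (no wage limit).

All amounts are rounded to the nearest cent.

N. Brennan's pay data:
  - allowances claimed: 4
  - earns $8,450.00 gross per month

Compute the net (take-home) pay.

$7,323.49

Provincial Income Tax: taxable = $8,450.00 − 4×$516.00 = $6,386.00
  $852.00 + 27.4% × ($6,386.00 − $5,600.00) = $852.00 + 27.4% × $786.00 = $1,067.36
Social Insurance: 0.7% × $8,450.00 = $59.15
Total withheld: $1,067.36 + $59.15 = $1,126.51
Net pay: $8,450.00 − $1,126.51 = $7,323.49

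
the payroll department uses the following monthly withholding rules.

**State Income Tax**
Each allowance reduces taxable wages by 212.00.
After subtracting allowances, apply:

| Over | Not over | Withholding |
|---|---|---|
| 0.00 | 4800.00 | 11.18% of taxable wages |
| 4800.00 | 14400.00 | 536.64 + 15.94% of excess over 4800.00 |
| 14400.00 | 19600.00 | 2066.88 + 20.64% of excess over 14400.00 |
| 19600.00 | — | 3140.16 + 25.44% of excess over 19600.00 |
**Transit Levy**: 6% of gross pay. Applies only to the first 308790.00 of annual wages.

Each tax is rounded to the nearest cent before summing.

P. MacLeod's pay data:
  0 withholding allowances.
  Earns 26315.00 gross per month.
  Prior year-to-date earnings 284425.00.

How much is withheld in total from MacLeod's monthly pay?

6310.36

State Income Tax: taxable = 26315.00
  3140.16 + 25.44% × (26315.00 − 19600.00) = 3140.16 + 25.44% × 6715.00 = 4848.46
Transit Levy: cap 308790.00 − YTD 284425.00 = 24365.00 subject; 6% × 24365.00 = 1461.90
Total: 4848.46 + 1461.90 = 6310.36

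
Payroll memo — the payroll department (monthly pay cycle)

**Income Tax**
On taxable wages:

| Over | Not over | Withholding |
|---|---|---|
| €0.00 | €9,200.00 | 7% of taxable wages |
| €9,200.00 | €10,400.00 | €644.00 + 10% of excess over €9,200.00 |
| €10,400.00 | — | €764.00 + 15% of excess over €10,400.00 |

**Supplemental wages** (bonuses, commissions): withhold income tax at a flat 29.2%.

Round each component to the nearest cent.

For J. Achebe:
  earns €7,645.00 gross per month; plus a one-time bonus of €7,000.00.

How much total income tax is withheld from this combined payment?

€2,579.15

Income Tax: taxable = €7,645.00
  7% × €7,645.00 = €535.15
Supplemental (29.2% flat on bonus): 29.2% × €7,000.00 = €2,044.00
Total income tax: €535.15 + €2,044.00 = €2,579.15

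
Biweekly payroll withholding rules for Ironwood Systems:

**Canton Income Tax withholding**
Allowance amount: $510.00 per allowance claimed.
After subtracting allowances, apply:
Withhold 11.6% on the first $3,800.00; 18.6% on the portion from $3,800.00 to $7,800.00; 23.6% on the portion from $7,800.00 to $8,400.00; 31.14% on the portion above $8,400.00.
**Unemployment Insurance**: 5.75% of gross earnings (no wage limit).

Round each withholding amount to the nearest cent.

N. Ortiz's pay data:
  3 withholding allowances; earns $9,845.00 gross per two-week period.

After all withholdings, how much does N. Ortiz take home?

$7,972.57

Canton Income Tax: taxable = $9,845.00 − 3×$510.00 = $8,315.00
  $1,184.80 + 23.6% × ($8,315.00 − $7,800.00) = $1,184.80 + 23.6% × $515.00 = $1,306.34
Unemployment Insurance: 5.75% × $9,845.00 = $566.09
Total withheld: $1,306.34 + $566.09 = $1,872.43
Net pay: $9,845.00 − $1,872.43 = $7,972.57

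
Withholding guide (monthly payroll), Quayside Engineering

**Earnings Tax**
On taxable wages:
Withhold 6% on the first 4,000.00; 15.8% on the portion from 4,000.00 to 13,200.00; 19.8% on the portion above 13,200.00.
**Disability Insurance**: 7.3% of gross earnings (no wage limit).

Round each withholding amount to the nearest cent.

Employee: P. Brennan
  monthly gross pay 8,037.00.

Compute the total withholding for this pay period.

Earnings Tax: taxable = 8,037.00
  240.00 + 15.8% × (8,037.00 − 4,000.00) = 240.00 + 15.8% × 4,037.00 = 877.85
Disability Insurance: 7.3% × 8,037.00 = 586.70
Total: 877.85 + 586.70 = 1,464.55

1,464.55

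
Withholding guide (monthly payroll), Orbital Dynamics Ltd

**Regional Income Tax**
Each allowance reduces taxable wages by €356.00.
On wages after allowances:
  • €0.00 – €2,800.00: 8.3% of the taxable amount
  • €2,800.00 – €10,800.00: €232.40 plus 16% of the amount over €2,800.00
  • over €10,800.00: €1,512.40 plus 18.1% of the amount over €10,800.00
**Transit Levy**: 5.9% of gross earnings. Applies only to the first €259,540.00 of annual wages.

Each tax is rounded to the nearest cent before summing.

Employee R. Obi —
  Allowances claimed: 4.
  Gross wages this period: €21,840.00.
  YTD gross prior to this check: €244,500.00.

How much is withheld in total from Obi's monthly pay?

€4,140.26

Regional Income Tax: taxable = €21,840.00 − 4×€356.00 = €20,416.00
  €1,512.40 + 18.1% × (€20,416.00 − €10,800.00) = €1,512.40 + 18.1% × €9,616.00 = €3,252.90
Transit Levy: cap €259,540.00 − YTD €244,500.00 = €15,040.00 subject; 5.9% × €15,040.00 = €887.36
Total: €3,252.90 + €887.36 = €4,140.26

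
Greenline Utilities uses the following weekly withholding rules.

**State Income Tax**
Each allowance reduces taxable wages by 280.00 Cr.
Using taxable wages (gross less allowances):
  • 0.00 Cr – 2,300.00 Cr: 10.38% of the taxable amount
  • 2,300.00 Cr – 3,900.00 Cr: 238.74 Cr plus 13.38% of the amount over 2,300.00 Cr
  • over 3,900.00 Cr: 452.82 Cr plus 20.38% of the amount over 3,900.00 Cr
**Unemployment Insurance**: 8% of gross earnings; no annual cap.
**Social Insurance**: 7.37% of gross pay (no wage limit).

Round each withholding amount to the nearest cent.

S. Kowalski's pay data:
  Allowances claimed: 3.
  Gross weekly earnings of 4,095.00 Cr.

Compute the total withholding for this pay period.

State Income Tax: taxable = 4,095.00 Cr − 3×280.00 Cr = 3,255.00 Cr
  238.74 Cr + 13.38% × (3,255.00 Cr − 2,300.00 Cr) = 238.74 Cr + 13.38% × 955.00 Cr = 366.52 Cr
Unemployment Insurance: 8% × 4,095.00 Cr = 327.60 Cr
Social Insurance: 7.37% × 4,095.00 Cr = 301.80 Cr
Total: 366.52 Cr + 327.60 Cr + 301.80 Cr = 995.92 Cr

995.92 Cr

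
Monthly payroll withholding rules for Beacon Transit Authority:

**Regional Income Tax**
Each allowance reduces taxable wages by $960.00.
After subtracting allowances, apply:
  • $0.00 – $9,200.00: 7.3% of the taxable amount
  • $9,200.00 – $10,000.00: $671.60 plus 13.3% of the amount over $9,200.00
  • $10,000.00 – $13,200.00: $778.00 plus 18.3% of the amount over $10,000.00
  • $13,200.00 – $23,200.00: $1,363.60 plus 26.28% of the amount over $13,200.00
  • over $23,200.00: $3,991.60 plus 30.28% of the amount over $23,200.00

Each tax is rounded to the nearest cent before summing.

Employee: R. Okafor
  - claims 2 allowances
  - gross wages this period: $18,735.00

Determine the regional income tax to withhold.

$2,313.62

Regional Income Tax: taxable = $18,735.00 − 2×$960.00 = $16,815.00
  $1,363.60 + 26.28% × ($16,815.00 − $13,200.00) = $1,363.60 + 26.28% × $3,615.00 = $2,313.62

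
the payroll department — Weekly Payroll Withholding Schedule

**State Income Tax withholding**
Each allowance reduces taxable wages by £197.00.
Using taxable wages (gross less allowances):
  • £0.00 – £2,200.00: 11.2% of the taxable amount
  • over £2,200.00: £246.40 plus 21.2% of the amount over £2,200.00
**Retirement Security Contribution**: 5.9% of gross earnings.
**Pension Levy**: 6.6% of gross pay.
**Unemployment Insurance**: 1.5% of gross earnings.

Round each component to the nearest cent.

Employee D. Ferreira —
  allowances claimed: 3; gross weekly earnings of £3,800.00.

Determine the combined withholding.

£992.31

State Income Tax: taxable = £3,800.00 − 3×£197.00 = £3,209.00
  £246.40 + 21.2% × (£3,209.00 − £2,200.00) = £246.40 + 21.2% × £1,009.00 = £460.31
Retirement Security Contribution: 5.9% × £3,800.00 = £224.20
Pension Levy: 6.6% × £3,800.00 = £250.80
Unemployment Insurance: 1.5% × £3,800.00 = £57.00
Total: £460.31 + £224.20 + £250.80 + £57.00 = £992.31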